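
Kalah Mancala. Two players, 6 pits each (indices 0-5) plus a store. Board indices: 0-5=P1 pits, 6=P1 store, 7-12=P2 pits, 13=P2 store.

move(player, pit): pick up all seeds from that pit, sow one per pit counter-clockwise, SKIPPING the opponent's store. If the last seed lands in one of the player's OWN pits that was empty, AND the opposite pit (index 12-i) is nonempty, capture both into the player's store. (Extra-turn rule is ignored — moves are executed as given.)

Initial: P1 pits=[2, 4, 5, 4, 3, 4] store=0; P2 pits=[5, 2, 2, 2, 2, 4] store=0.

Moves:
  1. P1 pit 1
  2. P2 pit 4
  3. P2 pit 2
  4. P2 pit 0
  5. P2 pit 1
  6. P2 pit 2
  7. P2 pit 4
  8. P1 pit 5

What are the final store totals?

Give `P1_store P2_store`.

Move 1: P1 pit1 -> P1=[2,0,6,5,4,5](0) P2=[5,2,2,2,2,4](0)
Move 2: P2 pit4 -> P1=[2,0,6,5,4,5](0) P2=[5,2,2,2,0,5](1)
Move 3: P2 pit2 -> P1=[2,0,6,5,4,5](0) P2=[5,2,0,3,1,5](1)
Move 4: P2 pit0 -> P1=[2,0,6,5,4,5](0) P2=[0,3,1,4,2,6](1)
Move 5: P2 pit1 -> P1=[2,0,6,5,4,5](0) P2=[0,0,2,5,3,6](1)
Move 6: P2 pit2 -> P1=[2,0,6,5,4,5](0) P2=[0,0,0,6,4,6](1)
Move 7: P2 pit4 -> P1=[3,1,6,5,4,5](0) P2=[0,0,0,6,0,7](2)
Move 8: P1 pit5 -> P1=[3,1,6,5,4,0](1) P2=[1,1,1,7,0,7](2)

Answer: 1 2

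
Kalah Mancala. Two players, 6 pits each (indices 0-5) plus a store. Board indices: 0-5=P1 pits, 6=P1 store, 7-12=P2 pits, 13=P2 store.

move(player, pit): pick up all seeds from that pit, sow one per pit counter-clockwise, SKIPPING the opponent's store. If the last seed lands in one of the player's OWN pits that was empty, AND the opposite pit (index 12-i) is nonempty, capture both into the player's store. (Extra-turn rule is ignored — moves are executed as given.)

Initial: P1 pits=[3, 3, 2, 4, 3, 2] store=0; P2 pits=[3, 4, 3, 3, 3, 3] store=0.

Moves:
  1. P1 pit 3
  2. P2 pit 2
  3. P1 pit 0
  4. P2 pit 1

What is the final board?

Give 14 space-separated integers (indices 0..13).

Move 1: P1 pit3 -> P1=[3,3,2,0,4,3](1) P2=[4,4,3,3,3,3](0)
Move 2: P2 pit2 -> P1=[3,3,2,0,4,3](1) P2=[4,4,0,4,4,4](0)
Move 3: P1 pit0 -> P1=[0,4,3,1,4,3](1) P2=[4,4,0,4,4,4](0)
Move 4: P2 pit1 -> P1=[0,4,3,1,4,3](1) P2=[4,0,1,5,5,5](0)

Answer: 0 4 3 1 4 3 1 4 0 1 5 5 5 0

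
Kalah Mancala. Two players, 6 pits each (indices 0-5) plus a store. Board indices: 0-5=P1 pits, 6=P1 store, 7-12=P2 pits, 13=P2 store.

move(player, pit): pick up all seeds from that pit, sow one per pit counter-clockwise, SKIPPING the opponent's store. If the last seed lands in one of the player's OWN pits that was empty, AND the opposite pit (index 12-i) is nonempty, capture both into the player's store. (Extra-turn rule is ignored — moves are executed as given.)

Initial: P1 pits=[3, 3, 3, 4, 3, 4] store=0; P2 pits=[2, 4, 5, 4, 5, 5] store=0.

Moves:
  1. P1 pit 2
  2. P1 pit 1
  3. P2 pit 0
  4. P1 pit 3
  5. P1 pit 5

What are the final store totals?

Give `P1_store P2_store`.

Answer: 2 0

Derivation:
Move 1: P1 pit2 -> P1=[3,3,0,5,4,5](0) P2=[2,4,5,4,5,5](0)
Move 2: P1 pit1 -> P1=[3,0,1,6,5,5](0) P2=[2,4,5,4,5,5](0)
Move 3: P2 pit0 -> P1=[3,0,1,6,5,5](0) P2=[0,5,6,4,5,5](0)
Move 4: P1 pit3 -> P1=[3,0,1,0,6,6](1) P2=[1,6,7,4,5,5](0)
Move 5: P1 pit5 -> P1=[3,0,1,0,6,0](2) P2=[2,7,8,5,6,5](0)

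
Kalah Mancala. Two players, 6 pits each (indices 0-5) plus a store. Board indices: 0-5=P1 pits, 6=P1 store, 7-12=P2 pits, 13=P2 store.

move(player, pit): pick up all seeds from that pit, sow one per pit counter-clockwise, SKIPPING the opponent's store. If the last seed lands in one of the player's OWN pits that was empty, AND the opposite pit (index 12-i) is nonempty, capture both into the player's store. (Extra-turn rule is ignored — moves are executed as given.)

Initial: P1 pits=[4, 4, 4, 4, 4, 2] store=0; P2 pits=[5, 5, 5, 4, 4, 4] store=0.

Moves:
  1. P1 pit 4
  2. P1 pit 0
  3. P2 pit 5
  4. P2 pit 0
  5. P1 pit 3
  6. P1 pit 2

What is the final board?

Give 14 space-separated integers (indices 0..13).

Move 1: P1 pit4 -> P1=[4,4,4,4,0,3](1) P2=[6,6,5,4,4,4](0)
Move 2: P1 pit0 -> P1=[0,5,5,5,0,3](8) P2=[6,0,5,4,4,4](0)
Move 3: P2 pit5 -> P1=[1,6,6,5,0,3](8) P2=[6,0,5,4,4,0](1)
Move 4: P2 pit0 -> P1=[1,6,6,5,0,3](8) P2=[0,1,6,5,5,1](2)
Move 5: P1 pit3 -> P1=[1,6,6,0,1,4](9) P2=[1,2,6,5,5,1](2)
Move 6: P1 pit2 -> P1=[1,6,0,1,2,5](10) P2=[2,3,6,5,5,1](2)

Answer: 1 6 0 1 2 5 10 2 3 6 5 5 1 2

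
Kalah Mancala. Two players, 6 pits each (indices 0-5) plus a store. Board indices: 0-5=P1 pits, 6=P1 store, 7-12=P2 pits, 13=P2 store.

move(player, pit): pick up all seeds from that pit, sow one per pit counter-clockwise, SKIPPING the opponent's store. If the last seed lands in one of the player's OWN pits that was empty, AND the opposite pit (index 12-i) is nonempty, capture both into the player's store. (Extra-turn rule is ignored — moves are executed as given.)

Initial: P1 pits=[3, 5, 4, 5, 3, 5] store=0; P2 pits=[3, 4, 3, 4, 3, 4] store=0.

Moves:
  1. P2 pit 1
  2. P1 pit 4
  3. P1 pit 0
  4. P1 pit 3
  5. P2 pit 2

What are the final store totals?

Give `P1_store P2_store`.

Move 1: P2 pit1 -> P1=[3,5,4,5,3,5](0) P2=[3,0,4,5,4,5](0)
Move 2: P1 pit4 -> P1=[3,5,4,5,0,6](1) P2=[4,0,4,5,4,5](0)
Move 3: P1 pit0 -> P1=[0,6,5,6,0,6](1) P2=[4,0,4,5,4,5](0)
Move 4: P1 pit3 -> P1=[0,6,5,0,1,7](2) P2=[5,1,5,5,4,5](0)
Move 5: P2 pit2 -> P1=[1,6,5,0,1,7](2) P2=[5,1,0,6,5,6](1)

Answer: 2 1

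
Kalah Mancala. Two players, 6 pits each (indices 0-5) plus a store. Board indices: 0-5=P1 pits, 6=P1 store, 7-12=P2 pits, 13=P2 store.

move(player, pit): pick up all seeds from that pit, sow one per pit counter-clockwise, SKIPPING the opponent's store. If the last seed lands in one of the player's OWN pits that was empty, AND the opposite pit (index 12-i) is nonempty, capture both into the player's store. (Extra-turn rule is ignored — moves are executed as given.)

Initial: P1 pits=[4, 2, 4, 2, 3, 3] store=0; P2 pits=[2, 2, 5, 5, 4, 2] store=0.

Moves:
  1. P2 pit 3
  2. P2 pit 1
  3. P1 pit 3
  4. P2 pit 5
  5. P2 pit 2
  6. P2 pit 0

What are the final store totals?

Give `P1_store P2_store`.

Move 1: P2 pit3 -> P1=[5,3,4,2,3,3](0) P2=[2,2,5,0,5,3](1)
Move 2: P2 pit1 -> P1=[5,3,0,2,3,3](0) P2=[2,0,6,0,5,3](6)
Move 3: P1 pit3 -> P1=[5,3,0,0,4,4](0) P2=[2,0,6,0,5,3](6)
Move 4: P2 pit5 -> P1=[6,4,0,0,4,4](0) P2=[2,0,6,0,5,0](7)
Move 5: P2 pit2 -> P1=[7,5,0,0,4,4](0) P2=[2,0,0,1,6,1](8)
Move 6: P2 pit0 -> P1=[7,5,0,0,4,4](0) P2=[0,1,1,1,6,1](8)

Answer: 0 8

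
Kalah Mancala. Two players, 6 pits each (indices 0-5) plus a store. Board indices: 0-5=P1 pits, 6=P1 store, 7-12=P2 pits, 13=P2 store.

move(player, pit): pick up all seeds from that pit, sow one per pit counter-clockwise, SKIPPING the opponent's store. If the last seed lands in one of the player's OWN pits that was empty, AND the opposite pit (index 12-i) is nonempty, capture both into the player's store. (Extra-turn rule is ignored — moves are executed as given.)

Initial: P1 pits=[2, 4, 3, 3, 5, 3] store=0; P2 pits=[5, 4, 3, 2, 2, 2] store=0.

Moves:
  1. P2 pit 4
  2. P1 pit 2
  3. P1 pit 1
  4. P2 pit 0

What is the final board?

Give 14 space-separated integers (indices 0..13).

Move 1: P2 pit4 -> P1=[2,4,3,3,5,3](0) P2=[5,4,3,2,0,3](1)
Move 2: P1 pit2 -> P1=[2,4,0,4,6,4](0) P2=[5,4,3,2,0,3](1)
Move 3: P1 pit1 -> P1=[2,0,1,5,7,5](0) P2=[5,4,3,2,0,3](1)
Move 4: P2 pit0 -> P1=[2,0,1,5,7,5](0) P2=[0,5,4,3,1,4](1)

Answer: 2 0 1 5 7 5 0 0 5 4 3 1 4 1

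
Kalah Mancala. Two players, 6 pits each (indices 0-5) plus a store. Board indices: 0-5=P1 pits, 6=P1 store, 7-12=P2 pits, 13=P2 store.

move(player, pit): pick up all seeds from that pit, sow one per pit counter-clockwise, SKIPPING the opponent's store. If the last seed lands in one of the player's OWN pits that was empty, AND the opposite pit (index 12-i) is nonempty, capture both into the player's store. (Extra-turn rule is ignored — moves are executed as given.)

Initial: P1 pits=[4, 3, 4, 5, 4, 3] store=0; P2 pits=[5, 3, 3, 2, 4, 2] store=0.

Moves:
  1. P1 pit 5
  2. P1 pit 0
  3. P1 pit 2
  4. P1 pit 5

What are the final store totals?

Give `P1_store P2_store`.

Move 1: P1 pit5 -> P1=[4,3,4,5,4,0](1) P2=[6,4,3,2,4,2](0)
Move 2: P1 pit0 -> P1=[0,4,5,6,5,0](1) P2=[6,4,3,2,4,2](0)
Move 3: P1 pit2 -> P1=[0,4,0,7,6,1](2) P2=[7,4,3,2,4,2](0)
Move 4: P1 pit5 -> P1=[0,4,0,7,6,0](3) P2=[7,4,3,2,4,2](0)

Answer: 3 0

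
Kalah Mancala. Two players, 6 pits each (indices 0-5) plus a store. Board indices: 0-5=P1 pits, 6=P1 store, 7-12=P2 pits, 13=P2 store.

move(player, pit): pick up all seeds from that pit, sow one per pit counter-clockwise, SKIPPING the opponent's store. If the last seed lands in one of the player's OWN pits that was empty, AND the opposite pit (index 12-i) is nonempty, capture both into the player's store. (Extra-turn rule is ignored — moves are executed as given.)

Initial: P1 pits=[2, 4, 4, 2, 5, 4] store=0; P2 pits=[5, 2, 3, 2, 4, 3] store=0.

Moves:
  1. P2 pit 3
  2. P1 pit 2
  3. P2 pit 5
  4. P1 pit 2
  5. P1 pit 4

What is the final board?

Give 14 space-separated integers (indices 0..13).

Answer: 3 5 0 4 0 6 2 6 3 4 1 5 0 1

Derivation:
Move 1: P2 pit3 -> P1=[2,4,4,2,5,4](0) P2=[5,2,3,0,5,4](0)
Move 2: P1 pit2 -> P1=[2,4,0,3,6,5](1) P2=[5,2,3,0,5,4](0)
Move 3: P2 pit5 -> P1=[3,5,1,3,6,5](1) P2=[5,2,3,0,5,0](1)
Move 4: P1 pit2 -> P1=[3,5,0,4,6,5](1) P2=[5,2,3,0,5,0](1)
Move 5: P1 pit4 -> P1=[3,5,0,4,0,6](2) P2=[6,3,4,1,5,0](1)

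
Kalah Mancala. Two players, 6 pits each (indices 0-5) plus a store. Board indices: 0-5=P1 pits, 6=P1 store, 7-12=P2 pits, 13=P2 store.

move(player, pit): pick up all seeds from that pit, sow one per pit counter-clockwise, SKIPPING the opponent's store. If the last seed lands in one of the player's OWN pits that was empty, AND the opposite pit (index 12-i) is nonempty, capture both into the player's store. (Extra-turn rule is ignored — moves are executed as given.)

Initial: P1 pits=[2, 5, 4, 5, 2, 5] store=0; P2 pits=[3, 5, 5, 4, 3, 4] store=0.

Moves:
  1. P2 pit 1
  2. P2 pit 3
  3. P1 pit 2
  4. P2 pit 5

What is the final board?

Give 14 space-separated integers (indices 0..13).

Answer: 4 7 1 7 4 6 1 3 0 6 0 5 0 3

Derivation:
Move 1: P2 pit1 -> P1=[2,5,4,5,2,5](0) P2=[3,0,6,5,4,5](1)
Move 2: P2 pit3 -> P1=[3,6,4,5,2,5](0) P2=[3,0,6,0,5,6](2)
Move 3: P1 pit2 -> P1=[3,6,0,6,3,6](1) P2=[3,0,6,0,5,6](2)
Move 4: P2 pit5 -> P1=[4,7,1,7,4,6](1) P2=[3,0,6,0,5,0](3)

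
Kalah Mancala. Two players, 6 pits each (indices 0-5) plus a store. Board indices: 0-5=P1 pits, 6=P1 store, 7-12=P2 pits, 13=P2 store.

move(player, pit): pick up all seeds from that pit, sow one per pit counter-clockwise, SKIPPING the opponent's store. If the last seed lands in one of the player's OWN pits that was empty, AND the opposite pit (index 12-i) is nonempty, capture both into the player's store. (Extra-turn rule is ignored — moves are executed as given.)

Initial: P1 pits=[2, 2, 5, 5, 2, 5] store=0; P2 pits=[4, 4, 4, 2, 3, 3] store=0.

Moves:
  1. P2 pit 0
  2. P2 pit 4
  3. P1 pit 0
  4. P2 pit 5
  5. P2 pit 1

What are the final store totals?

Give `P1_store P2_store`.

Answer: 0 3

Derivation:
Move 1: P2 pit0 -> P1=[2,2,5,5,2,5](0) P2=[0,5,5,3,4,3](0)
Move 2: P2 pit4 -> P1=[3,3,5,5,2,5](0) P2=[0,5,5,3,0,4](1)
Move 3: P1 pit0 -> P1=[0,4,6,6,2,5](0) P2=[0,5,5,3,0,4](1)
Move 4: P2 pit5 -> P1=[1,5,7,6,2,5](0) P2=[0,5,5,3,0,0](2)
Move 5: P2 pit1 -> P1=[1,5,7,6,2,5](0) P2=[0,0,6,4,1,1](3)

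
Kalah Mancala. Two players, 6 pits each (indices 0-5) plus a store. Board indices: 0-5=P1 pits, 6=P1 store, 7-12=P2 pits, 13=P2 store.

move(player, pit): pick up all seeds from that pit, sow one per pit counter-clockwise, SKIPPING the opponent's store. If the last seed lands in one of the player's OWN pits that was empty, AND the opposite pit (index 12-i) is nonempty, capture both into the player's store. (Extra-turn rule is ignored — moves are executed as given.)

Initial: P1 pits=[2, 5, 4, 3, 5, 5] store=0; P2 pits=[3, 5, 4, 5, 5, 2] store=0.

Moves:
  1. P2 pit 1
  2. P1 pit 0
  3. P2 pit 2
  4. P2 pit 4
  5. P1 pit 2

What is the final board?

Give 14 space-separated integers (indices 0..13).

Move 1: P2 pit1 -> P1=[2,5,4,3,5,5](0) P2=[3,0,5,6,6,3](1)
Move 2: P1 pit0 -> P1=[0,6,5,3,5,5](0) P2=[3,0,5,6,6,3](1)
Move 3: P2 pit2 -> P1=[1,6,5,3,5,5](0) P2=[3,0,0,7,7,4](2)
Move 4: P2 pit4 -> P1=[2,7,6,4,6,5](0) P2=[3,0,0,7,0,5](3)
Move 5: P1 pit2 -> P1=[2,7,0,5,7,6](1) P2=[4,1,0,7,0,5](3)

Answer: 2 7 0 5 7 6 1 4 1 0 7 0 5 3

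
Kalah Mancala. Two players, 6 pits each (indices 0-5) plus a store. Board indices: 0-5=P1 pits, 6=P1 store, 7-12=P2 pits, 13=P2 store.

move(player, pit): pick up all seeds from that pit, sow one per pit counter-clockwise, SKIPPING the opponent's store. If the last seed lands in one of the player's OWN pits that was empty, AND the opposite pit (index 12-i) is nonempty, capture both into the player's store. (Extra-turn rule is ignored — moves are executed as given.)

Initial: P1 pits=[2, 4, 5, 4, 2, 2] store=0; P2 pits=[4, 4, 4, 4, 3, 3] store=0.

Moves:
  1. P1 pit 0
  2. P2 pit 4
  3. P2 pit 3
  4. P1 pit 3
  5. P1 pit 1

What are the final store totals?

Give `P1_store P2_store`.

Answer: 2 2

Derivation:
Move 1: P1 pit0 -> P1=[0,5,6,4,2,2](0) P2=[4,4,4,4,3,3](0)
Move 2: P2 pit4 -> P1=[1,5,6,4,2,2](0) P2=[4,4,4,4,0,4](1)
Move 3: P2 pit3 -> P1=[2,5,6,4,2,2](0) P2=[4,4,4,0,1,5](2)
Move 4: P1 pit3 -> P1=[2,5,6,0,3,3](1) P2=[5,4,4,0,1,5](2)
Move 5: P1 pit1 -> P1=[2,0,7,1,4,4](2) P2=[5,4,4,0,1,5](2)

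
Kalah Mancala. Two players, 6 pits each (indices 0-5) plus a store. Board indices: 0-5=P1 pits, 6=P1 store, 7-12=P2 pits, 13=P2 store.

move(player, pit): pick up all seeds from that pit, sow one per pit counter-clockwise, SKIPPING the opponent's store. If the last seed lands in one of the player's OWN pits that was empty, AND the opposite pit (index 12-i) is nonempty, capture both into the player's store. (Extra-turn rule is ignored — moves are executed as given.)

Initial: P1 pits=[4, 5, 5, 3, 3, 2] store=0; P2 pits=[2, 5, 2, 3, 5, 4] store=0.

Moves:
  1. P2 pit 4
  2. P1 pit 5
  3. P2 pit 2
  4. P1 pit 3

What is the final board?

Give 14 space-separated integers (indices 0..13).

Move 1: P2 pit4 -> P1=[5,6,6,3,3,2](0) P2=[2,5,2,3,0,5](1)
Move 2: P1 pit5 -> P1=[5,6,6,3,3,0](1) P2=[3,5,2,3,0,5](1)
Move 3: P2 pit2 -> P1=[5,0,6,3,3,0](1) P2=[3,5,0,4,0,5](8)
Move 4: P1 pit3 -> P1=[5,0,6,0,4,1](2) P2=[3,5,0,4,0,5](8)

Answer: 5 0 6 0 4 1 2 3 5 0 4 0 5 8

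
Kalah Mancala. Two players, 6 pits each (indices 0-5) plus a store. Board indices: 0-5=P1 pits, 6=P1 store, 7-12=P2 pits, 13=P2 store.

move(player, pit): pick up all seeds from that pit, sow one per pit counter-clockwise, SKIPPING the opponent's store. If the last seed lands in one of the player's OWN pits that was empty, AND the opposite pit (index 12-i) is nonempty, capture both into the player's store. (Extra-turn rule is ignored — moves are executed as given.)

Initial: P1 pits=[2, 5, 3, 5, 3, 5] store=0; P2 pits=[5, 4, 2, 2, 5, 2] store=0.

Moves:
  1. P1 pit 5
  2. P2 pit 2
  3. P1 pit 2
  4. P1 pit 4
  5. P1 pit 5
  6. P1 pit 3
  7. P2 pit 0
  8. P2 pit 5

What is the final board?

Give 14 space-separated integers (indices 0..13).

Answer: 3 6 0 0 1 1 11 0 8 2 4 6 0 1

Derivation:
Move 1: P1 pit5 -> P1=[2,5,3,5,3,0](1) P2=[6,5,3,3,5,2](0)
Move 2: P2 pit2 -> P1=[2,5,3,5,3,0](1) P2=[6,5,0,4,6,3](0)
Move 3: P1 pit2 -> P1=[2,5,0,6,4,0](8) P2=[0,5,0,4,6,3](0)
Move 4: P1 pit4 -> P1=[2,5,0,6,0,1](9) P2=[1,6,0,4,6,3](0)
Move 5: P1 pit5 -> P1=[2,5,0,6,0,0](10) P2=[1,6,0,4,6,3](0)
Move 6: P1 pit3 -> P1=[2,5,0,0,1,1](11) P2=[2,7,1,4,6,3](0)
Move 7: P2 pit0 -> P1=[2,5,0,0,1,1](11) P2=[0,8,2,4,6,3](0)
Move 8: P2 pit5 -> P1=[3,6,0,0,1,1](11) P2=[0,8,2,4,6,0](1)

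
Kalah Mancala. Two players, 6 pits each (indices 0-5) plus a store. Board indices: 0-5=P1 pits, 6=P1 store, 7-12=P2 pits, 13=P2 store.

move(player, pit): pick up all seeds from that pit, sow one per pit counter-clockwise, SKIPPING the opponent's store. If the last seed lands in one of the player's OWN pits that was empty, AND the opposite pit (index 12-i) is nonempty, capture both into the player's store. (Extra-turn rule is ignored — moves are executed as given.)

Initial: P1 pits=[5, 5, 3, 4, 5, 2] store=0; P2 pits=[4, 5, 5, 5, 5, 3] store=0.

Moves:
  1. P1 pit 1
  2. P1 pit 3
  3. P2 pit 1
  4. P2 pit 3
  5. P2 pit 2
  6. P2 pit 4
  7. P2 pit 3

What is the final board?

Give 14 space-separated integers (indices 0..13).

Move 1: P1 pit1 -> P1=[5,0,4,5,6,3](1) P2=[4,5,5,5,5,3](0)
Move 2: P1 pit3 -> P1=[5,0,4,0,7,4](2) P2=[5,6,5,5,5,3](0)
Move 3: P2 pit1 -> P1=[6,0,4,0,7,4](2) P2=[5,0,6,6,6,4](1)
Move 4: P2 pit3 -> P1=[7,1,5,0,7,4](2) P2=[5,0,6,0,7,5](2)
Move 5: P2 pit2 -> P1=[8,2,5,0,7,4](2) P2=[5,0,0,1,8,6](3)
Move 6: P2 pit4 -> P1=[9,3,6,1,8,5](2) P2=[5,0,0,1,0,7](4)
Move 7: P2 pit3 -> P1=[9,0,6,1,8,5](2) P2=[5,0,0,0,0,7](8)

Answer: 9 0 6 1 8 5 2 5 0 0 0 0 7 8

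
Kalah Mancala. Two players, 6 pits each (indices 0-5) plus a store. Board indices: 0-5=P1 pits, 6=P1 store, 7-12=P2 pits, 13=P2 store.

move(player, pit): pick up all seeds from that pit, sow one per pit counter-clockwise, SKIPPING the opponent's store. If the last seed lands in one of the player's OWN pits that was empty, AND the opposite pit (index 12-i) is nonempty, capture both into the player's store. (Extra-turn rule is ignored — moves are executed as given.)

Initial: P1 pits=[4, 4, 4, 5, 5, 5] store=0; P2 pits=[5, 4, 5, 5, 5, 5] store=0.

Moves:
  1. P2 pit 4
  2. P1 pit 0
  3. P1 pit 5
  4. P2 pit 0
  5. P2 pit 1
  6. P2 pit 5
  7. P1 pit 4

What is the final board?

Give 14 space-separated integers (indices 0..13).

Answer: 2 7 7 7 0 1 2 1 1 9 9 4 0 6

Derivation:
Move 1: P2 pit4 -> P1=[5,5,5,5,5,5](0) P2=[5,4,5,5,0,6](1)
Move 2: P1 pit0 -> P1=[0,6,6,6,6,6](0) P2=[5,4,5,5,0,6](1)
Move 3: P1 pit5 -> P1=[0,6,6,6,6,0](1) P2=[6,5,6,6,1,6](1)
Move 4: P2 pit0 -> P1=[0,6,6,6,6,0](1) P2=[0,6,7,7,2,7](2)
Move 5: P2 pit1 -> P1=[1,6,6,6,6,0](1) P2=[0,0,8,8,3,8](3)
Move 6: P2 pit5 -> P1=[2,7,7,7,7,0](1) P2=[0,0,8,8,3,0](6)
Move 7: P1 pit4 -> P1=[2,7,7,7,0,1](2) P2=[1,1,9,9,4,0](6)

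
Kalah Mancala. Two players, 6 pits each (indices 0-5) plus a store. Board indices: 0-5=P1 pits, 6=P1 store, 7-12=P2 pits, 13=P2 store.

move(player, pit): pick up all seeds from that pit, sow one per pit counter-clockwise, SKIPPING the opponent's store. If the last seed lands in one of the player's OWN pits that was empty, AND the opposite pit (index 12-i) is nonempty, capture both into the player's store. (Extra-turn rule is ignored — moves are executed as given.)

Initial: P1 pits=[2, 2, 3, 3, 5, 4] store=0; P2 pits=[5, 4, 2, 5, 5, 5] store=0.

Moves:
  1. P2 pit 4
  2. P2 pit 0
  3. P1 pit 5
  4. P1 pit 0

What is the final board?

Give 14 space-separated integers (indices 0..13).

Move 1: P2 pit4 -> P1=[3,3,4,3,5,4](0) P2=[5,4,2,5,0,6](1)
Move 2: P2 pit0 -> P1=[3,3,4,3,5,4](0) P2=[0,5,3,6,1,7](1)
Move 3: P1 pit5 -> P1=[3,3,4,3,5,0](1) P2=[1,6,4,6,1,7](1)
Move 4: P1 pit0 -> P1=[0,4,5,4,5,0](1) P2=[1,6,4,6,1,7](1)

Answer: 0 4 5 4 5 0 1 1 6 4 6 1 7 1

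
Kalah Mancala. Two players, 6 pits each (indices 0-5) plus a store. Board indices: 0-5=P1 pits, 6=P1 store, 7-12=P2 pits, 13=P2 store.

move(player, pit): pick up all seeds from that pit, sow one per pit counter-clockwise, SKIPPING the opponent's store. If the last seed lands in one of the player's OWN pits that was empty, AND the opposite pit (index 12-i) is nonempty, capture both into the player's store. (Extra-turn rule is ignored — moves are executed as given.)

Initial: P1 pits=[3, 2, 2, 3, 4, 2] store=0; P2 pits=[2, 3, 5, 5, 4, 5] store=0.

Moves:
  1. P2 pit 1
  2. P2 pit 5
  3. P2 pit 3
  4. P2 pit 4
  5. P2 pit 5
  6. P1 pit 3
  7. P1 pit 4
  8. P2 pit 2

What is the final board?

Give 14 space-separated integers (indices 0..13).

Answer: 8 6 6 0 0 4 2 4 2 0 1 1 1 5

Derivation:
Move 1: P2 pit1 -> P1=[3,2,2,3,4,2](0) P2=[2,0,6,6,5,5](0)
Move 2: P2 pit5 -> P1=[4,3,3,4,4,2](0) P2=[2,0,6,6,5,0](1)
Move 3: P2 pit3 -> P1=[5,4,4,4,4,2](0) P2=[2,0,6,0,6,1](2)
Move 4: P2 pit4 -> P1=[6,5,5,5,4,2](0) P2=[2,0,6,0,0,2](3)
Move 5: P2 pit5 -> P1=[7,5,5,5,4,2](0) P2=[2,0,6,0,0,0](4)
Move 6: P1 pit3 -> P1=[7,5,5,0,5,3](1) P2=[3,1,6,0,0,0](4)
Move 7: P1 pit4 -> P1=[7,5,5,0,0,4](2) P2=[4,2,7,0,0,0](4)
Move 8: P2 pit2 -> P1=[8,6,6,0,0,4](2) P2=[4,2,0,1,1,1](5)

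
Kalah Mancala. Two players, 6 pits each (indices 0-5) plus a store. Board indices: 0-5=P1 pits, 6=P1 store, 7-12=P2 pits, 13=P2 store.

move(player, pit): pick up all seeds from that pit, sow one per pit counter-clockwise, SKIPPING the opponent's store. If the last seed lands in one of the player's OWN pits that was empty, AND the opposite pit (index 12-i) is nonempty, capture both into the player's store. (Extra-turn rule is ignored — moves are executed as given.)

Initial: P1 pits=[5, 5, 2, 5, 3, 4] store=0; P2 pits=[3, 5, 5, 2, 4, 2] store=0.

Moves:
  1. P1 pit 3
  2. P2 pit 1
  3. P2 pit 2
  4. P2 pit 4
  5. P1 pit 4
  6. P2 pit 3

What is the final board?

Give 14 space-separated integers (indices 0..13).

Answer: 9 7 3 1 0 6 2 5 1 0 0 1 6 4

Derivation:
Move 1: P1 pit3 -> P1=[5,5,2,0,4,5](1) P2=[4,6,5,2,4,2](0)
Move 2: P2 pit1 -> P1=[6,5,2,0,4,5](1) P2=[4,0,6,3,5,3](1)
Move 3: P2 pit2 -> P1=[7,6,2,0,4,5](1) P2=[4,0,0,4,6,4](2)
Move 4: P2 pit4 -> P1=[8,7,3,1,4,5](1) P2=[4,0,0,4,0,5](3)
Move 5: P1 pit4 -> P1=[8,7,3,1,0,6](2) P2=[5,1,0,4,0,5](3)
Move 6: P2 pit3 -> P1=[9,7,3,1,0,6](2) P2=[5,1,0,0,1,6](4)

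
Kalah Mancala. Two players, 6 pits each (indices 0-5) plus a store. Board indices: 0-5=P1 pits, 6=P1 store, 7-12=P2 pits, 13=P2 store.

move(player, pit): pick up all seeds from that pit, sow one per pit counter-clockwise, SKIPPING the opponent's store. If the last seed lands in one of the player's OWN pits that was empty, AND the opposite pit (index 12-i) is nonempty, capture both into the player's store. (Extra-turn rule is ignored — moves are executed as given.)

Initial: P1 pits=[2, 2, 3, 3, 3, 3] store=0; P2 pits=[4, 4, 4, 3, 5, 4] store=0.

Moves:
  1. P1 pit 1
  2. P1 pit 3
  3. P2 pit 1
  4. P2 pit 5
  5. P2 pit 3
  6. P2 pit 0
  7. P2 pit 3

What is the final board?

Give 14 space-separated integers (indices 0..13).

Answer: 4 1 5 1 4 4 1 0 1 6 0 9 2 2

Derivation:
Move 1: P1 pit1 -> P1=[2,0,4,4,3,3](0) P2=[4,4,4,3,5,4](0)
Move 2: P1 pit3 -> P1=[2,0,4,0,4,4](1) P2=[5,4,4,3,5,4](0)
Move 3: P2 pit1 -> P1=[2,0,4,0,4,4](1) P2=[5,0,5,4,6,5](0)
Move 4: P2 pit5 -> P1=[3,1,5,1,4,4](1) P2=[5,0,5,4,6,0](1)
Move 5: P2 pit3 -> P1=[4,1,5,1,4,4](1) P2=[5,0,5,0,7,1](2)
Move 6: P2 pit0 -> P1=[4,1,5,1,4,4](1) P2=[0,1,6,1,8,2](2)
Move 7: P2 pit3 -> P1=[4,1,5,1,4,4](1) P2=[0,1,6,0,9,2](2)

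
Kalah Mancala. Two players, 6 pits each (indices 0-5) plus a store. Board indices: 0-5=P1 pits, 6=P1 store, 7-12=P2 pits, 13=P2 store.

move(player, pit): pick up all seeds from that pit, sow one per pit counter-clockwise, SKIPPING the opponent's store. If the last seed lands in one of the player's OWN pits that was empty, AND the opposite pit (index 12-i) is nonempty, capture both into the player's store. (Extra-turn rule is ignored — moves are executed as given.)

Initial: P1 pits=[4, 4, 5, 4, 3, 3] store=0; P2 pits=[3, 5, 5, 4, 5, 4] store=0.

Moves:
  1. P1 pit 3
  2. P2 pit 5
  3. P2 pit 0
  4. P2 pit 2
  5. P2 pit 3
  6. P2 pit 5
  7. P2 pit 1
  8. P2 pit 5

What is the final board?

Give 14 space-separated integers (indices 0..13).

Answer: 9 7 7 0 4 4 1 0 0 1 1 9 0 6

Derivation:
Move 1: P1 pit3 -> P1=[4,4,5,0,4,4](1) P2=[4,5,5,4,5,4](0)
Move 2: P2 pit5 -> P1=[5,5,6,0,4,4](1) P2=[4,5,5,4,5,0](1)
Move 3: P2 pit0 -> P1=[5,5,6,0,4,4](1) P2=[0,6,6,5,6,0](1)
Move 4: P2 pit2 -> P1=[6,6,6,0,4,4](1) P2=[0,6,0,6,7,1](2)
Move 5: P2 pit3 -> P1=[7,7,7,0,4,4](1) P2=[0,6,0,0,8,2](3)
Move 6: P2 pit5 -> P1=[8,7,7,0,4,4](1) P2=[0,6,0,0,8,0](4)
Move 7: P2 pit1 -> P1=[9,7,7,0,4,4](1) P2=[0,0,1,1,9,1](5)
Move 8: P2 pit5 -> P1=[9,7,7,0,4,4](1) P2=[0,0,1,1,9,0](6)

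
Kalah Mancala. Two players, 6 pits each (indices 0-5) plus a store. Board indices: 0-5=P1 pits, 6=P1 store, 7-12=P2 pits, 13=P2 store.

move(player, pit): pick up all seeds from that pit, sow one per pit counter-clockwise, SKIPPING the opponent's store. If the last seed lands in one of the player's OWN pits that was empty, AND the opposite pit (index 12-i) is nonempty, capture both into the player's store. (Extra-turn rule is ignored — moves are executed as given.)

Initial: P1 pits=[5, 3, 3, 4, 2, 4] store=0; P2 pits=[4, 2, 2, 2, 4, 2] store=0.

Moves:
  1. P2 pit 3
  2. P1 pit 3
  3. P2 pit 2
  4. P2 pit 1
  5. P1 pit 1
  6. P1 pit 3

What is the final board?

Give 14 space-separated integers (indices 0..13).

Answer: 5 0 4 0 5 5 1 5 0 1 2 6 3 0

Derivation:
Move 1: P2 pit3 -> P1=[5,3,3,4,2,4](0) P2=[4,2,2,0,5,3](0)
Move 2: P1 pit3 -> P1=[5,3,3,0,3,5](1) P2=[5,2,2,0,5,3](0)
Move 3: P2 pit2 -> P1=[5,3,3,0,3,5](1) P2=[5,2,0,1,6,3](0)
Move 4: P2 pit1 -> P1=[5,3,3,0,3,5](1) P2=[5,0,1,2,6,3](0)
Move 5: P1 pit1 -> P1=[5,0,4,1,4,5](1) P2=[5,0,1,2,6,3](0)
Move 6: P1 pit3 -> P1=[5,0,4,0,5,5](1) P2=[5,0,1,2,6,3](0)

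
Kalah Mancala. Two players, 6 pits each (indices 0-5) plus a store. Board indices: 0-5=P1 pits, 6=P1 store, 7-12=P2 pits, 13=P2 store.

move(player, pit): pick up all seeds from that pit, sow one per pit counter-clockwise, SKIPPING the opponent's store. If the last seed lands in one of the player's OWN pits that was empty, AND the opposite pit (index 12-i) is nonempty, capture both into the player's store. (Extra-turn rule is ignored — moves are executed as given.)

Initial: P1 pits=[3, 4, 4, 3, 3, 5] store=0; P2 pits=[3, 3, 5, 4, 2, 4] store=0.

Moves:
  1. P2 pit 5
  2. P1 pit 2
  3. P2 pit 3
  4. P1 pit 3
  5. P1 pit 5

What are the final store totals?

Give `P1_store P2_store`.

Move 1: P2 pit5 -> P1=[4,5,5,3,3,5](0) P2=[3,3,5,4,2,0](1)
Move 2: P1 pit2 -> P1=[4,5,0,4,4,6](1) P2=[4,3,5,4,2,0](1)
Move 3: P2 pit3 -> P1=[5,5,0,4,4,6](1) P2=[4,3,5,0,3,1](2)
Move 4: P1 pit3 -> P1=[5,5,0,0,5,7](2) P2=[5,3,5,0,3,1](2)
Move 5: P1 pit5 -> P1=[5,5,0,0,5,0](3) P2=[6,4,6,1,4,2](2)

Answer: 3 2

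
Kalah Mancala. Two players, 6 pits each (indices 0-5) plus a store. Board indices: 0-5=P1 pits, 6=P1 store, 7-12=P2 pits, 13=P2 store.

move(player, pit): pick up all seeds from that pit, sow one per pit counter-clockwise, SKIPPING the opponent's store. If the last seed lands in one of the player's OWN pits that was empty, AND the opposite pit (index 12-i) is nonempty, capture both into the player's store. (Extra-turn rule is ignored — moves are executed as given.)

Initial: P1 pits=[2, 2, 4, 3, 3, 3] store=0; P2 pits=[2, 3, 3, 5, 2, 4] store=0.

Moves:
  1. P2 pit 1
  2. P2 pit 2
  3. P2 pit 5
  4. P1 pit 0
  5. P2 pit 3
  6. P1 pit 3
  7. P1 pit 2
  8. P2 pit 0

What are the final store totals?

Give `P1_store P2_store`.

Move 1: P2 pit1 -> P1=[2,2,4,3,3,3](0) P2=[2,0,4,6,3,4](0)
Move 2: P2 pit2 -> P1=[2,2,4,3,3,3](0) P2=[2,0,0,7,4,5](1)
Move 3: P2 pit5 -> P1=[3,3,5,4,3,3](0) P2=[2,0,0,7,4,0](2)
Move 4: P1 pit0 -> P1=[0,4,6,5,3,3](0) P2=[2,0,0,7,4,0](2)
Move 5: P2 pit3 -> P1=[1,5,7,6,3,3](0) P2=[2,0,0,0,5,1](3)
Move 6: P1 pit3 -> P1=[1,5,7,0,4,4](1) P2=[3,1,1,0,5,1](3)
Move 7: P1 pit2 -> P1=[1,5,0,1,5,5](2) P2=[4,2,2,0,5,1](3)
Move 8: P2 pit0 -> P1=[1,5,0,1,5,5](2) P2=[0,3,3,1,6,1](3)

Answer: 2 3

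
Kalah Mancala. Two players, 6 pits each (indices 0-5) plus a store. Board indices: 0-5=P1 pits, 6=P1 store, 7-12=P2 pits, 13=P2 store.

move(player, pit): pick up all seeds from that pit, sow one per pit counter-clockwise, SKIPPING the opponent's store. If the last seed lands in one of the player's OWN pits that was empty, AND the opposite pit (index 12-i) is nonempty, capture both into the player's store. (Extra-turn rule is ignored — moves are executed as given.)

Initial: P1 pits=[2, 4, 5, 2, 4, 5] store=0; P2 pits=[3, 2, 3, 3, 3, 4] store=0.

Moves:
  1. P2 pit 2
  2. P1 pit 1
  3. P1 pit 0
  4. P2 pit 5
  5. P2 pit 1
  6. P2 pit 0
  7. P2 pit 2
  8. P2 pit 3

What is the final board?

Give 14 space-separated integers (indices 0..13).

Answer: 2 3 9 5 5 6 0 0 1 0 0 6 1 2

Derivation:
Move 1: P2 pit2 -> P1=[2,4,5,2,4,5](0) P2=[3,2,0,4,4,5](0)
Move 2: P1 pit1 -> P1=[2,0,6,3,5,6](0) P2=[3,2,0,4,4,5](0)
Move 3: P1 pit0 -> P1=[0,1,7,3,5,6](0) P2=[3,2,0,4,4,5](0)
Move 4: P2 pit5 -> P1=[1,2,8,4,5,6](0) P2=[3,2,0,4,4,0](1)
Move 5: P2 pit1 -> P1=[1,2,8,4,5,6](0) P2=[3,0,1,5,4,0](1)
Move 6: P2 pit0 -> P1=[1,2,8,4,5,6](0) P2=[0,1,2,6,4,0](1)
Move 7: P2 pit2 -> P1=[1,2,8,4,5,6](0) P2=[0,1,0,7,5,0](1)
Move 8: P2 pit3 -> P1=[2,3,9,5,5,6](0) P2=[0,1,0,0,6,1](2)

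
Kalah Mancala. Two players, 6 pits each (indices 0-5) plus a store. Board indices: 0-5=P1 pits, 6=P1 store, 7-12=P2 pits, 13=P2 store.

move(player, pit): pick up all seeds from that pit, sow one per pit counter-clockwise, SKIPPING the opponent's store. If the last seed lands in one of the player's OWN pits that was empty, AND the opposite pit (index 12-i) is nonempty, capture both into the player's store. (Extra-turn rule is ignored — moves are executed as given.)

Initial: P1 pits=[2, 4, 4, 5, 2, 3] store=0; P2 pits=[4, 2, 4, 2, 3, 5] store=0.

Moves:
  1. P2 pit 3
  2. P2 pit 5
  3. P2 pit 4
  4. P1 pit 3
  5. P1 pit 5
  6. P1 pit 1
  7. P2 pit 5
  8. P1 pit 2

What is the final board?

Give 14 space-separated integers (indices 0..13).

Move 1: P2 pit3 -> P1=[2,4,4,5,2,3](0) P2=[4,2,4,0,4,6](0)
Move 2: P2 pit5 -> P1=[3,5,5,6,3,3](0) P2=[4,2,4,0,4,0](1)
Move 3: P2 pit4 -> P1=[4,6,5,6,3,3](0) P2=[4,2,4,0,0,1](2)
Move 4: P1 pit3 -> P1=[4,6,5,0,4,4](1) P2=[5,3,5,0,0,1](2)
Move 5: P1 pit5 -> P1=[4,6,5,0,4,0](2) P2=[6,4,6,0,0,1](2)
Move 6: P1 pit1 -> P1=[4,0,6,1,5,1](3) P2=[7,4,6,0,0,1](2)
Move 7: P2 pit5 -> P1=[4,0,6,1,5,1](3) P2=[7,4,6,0,0,0](3)
Move 8: P1 pit2 -> P1=[4,0,0,2,6,2](4) P2=[8,5,6,0,0,0](3)

Answer: 4 0 0 2 6 2 4 8 5 6 0 0 0 3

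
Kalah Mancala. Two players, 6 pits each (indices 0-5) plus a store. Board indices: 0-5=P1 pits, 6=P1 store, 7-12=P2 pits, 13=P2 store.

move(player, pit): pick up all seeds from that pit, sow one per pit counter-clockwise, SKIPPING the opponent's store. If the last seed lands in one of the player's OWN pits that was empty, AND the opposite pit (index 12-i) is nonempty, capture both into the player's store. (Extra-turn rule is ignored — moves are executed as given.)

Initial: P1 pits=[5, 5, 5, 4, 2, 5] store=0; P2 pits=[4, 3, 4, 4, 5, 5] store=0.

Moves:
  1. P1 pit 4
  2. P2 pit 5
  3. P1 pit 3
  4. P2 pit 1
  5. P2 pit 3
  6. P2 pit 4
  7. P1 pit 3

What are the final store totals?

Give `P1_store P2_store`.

Answer: 2 10

Derivation:
Move 1: P1 pit4 -> P1=[5,5,5,4,0,6](1) P2=[4,3,4,4,5,5](0)
Move 2: P2 pit5 -> P1=[6,6,6,5,0,6](1) P2=[4,3,4,4,5,0](1)
Move 3: P1 pit3 -> P1=[6,6,6,0,1,7](2) P2=[5,4,4,4,5,0](1)
Move 4: P2 pit1 -> P1=[0,6,6,0,1,7](2) P2=[5,0,5,5,6,0](8)
Move 5: P2 pit3 -> P1=[1,7,6,0,1,7](2) P2=[5,0,5,0,7,1](9)
Move 6: P2 pit4 -> P1=[2,8,7,1,2,7](2) P2=[5,0,5,0,0,2](10)
Move 7: P1 pit3 -> P1=[2,8,7,0,3,7](2) P2=[5,0,5,0,0,2](10)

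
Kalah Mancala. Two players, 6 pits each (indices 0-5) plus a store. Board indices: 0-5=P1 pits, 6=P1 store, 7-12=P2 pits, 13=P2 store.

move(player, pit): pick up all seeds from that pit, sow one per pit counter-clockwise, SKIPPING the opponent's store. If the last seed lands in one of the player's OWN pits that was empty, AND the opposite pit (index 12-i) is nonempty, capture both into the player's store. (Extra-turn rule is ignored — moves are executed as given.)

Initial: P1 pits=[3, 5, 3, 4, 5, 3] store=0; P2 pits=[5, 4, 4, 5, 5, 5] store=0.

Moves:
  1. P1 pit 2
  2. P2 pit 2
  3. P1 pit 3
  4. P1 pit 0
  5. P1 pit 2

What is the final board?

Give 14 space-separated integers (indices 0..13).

Answer: 0 6 0 2 7 5 1 6 5 0 6 6 6 1

Derivation:
Move 1: P1 pit2 -> P1=[3,5,0,5,6,4](0) P2=[5,4,4,5,5,5](0)
Move 2: P2 pit2 -> P1=[3,5,0,5,6,4](0) P2=[5,4,0,6,6,6](1)
Move 3: P1 pit3 -> P1=[3,5,0,0,7,5](1) P2=[6,5,0,6,6,6](1)
Move 4: P1 pit0 -> P1=[0,6,1,1,7,5](1) P2=[6,5,0,6,6,6](1)
Move 5: P1 pit2 -> P1=[0,6,0,2,7,5](1) P2=[6,5,0,6,6,6](1)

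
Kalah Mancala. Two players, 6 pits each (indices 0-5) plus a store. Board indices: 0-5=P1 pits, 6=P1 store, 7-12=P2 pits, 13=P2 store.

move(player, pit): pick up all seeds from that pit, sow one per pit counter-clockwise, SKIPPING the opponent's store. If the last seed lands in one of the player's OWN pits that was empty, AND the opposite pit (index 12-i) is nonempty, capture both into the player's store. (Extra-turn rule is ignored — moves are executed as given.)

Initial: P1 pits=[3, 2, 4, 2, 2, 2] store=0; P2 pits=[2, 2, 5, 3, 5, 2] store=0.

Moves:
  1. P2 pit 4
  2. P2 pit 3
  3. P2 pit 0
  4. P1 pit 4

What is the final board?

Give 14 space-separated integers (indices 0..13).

Answer: 4 3 5 2 0 3 1 0 3 6 0 1 4 2

Derivation:
Move 1: P2 pit4 -> P1=[4,3,5,2,2,2](0) P2=[2,2,5,3,0,3](1)
Move 2: P2 pit3 -> P1=[4,3,5,2,2,2](0) P2=[2,2,5,0,1,4](2)
Move 3: P2 pit0 -> P1=[4,3,5,2,2,2](0) P2=[0,3,6,0,1,4](2)
Move 4: P1 pit4 -> P1=[4,3,5,2,0,3](1) P2=[0,3,6,0,1,4](2)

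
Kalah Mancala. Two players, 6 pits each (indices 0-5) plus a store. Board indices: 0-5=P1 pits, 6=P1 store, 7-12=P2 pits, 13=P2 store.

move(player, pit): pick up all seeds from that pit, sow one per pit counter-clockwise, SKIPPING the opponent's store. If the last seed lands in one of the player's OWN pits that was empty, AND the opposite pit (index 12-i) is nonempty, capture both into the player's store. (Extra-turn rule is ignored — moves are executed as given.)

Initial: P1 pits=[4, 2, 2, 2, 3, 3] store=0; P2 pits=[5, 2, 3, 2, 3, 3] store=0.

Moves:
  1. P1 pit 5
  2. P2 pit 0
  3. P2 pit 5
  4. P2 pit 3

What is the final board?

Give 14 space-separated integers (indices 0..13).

Answer: 5 3 3 2 3 0 1 0 4 4 0 5 1 3

Derivation:
Move 1: P1 pit5 -> P1=[4,2,2,2,3,0](1) P2=[6,3,3,2,3,3](0)
Move 2: P2 pit0 -> P1=[4,2,2,2,3,0](1) P2=[0,4,4,3,4,4](1)
Move 3: P2 pit5 -> P1=[5,3,3,2,3,0](1) P2=[0,4,4,3,4,0](2)
Move 4: P2 pit3 -> P1=[5,3,3,2,3,0](1) P2=[0,4,4,0,5,1](3)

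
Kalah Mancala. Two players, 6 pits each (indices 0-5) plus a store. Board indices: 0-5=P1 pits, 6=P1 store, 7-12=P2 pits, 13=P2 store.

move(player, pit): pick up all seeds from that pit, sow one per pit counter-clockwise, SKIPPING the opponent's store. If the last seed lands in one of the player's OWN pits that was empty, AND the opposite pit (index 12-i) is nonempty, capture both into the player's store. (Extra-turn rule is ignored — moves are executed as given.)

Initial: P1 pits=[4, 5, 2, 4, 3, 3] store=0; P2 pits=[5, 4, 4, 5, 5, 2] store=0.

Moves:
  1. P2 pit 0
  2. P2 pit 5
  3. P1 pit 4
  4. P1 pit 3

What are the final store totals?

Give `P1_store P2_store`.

Move 1: P2 pit0 -> P1=[4,5,2,4,3,3](0) P2=[0,5,5,6,6,3](0)
Move 2: P2 pit5 -> P1=[5,6,2,4,3,3](0) P2=[0,5,5,6,6,0](1)
Move 3: P1 pit4 -> P1=[5,6,2,4,0,4](1) P2=[1,5,5,6,6,0](1)
Move 4: P1 pit3 -> P1=[5,6,2,0,1,5](2) P2=[2,5,5,6,6,0](1)

Answer: 2 1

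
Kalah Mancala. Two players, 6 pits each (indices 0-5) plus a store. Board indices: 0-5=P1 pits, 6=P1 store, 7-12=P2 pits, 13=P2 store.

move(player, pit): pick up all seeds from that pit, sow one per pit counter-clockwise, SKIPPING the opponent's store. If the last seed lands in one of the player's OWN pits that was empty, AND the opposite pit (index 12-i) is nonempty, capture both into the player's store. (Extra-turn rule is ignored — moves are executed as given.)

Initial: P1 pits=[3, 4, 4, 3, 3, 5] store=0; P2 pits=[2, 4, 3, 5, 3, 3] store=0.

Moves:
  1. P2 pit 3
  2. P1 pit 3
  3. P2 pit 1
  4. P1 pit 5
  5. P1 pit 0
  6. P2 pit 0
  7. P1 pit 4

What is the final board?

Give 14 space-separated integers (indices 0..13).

Move 1: P2 pit3 -> P1=[4,5,4,3,3,5](0) P2=[2,4,3,0,4,4](1)
Move 2: P1 pit3 -> P1=[4,5,4,0,4,6](1) P2=[2,4,3,0,4,4](1)
Move 3: P2 pit1 -> P1=[4,5,4,0,4,6](1) P2=[2,0,4,1,5,5](1)
Move 4: P1 pit5 -> P1=[4,5,4,0,4,0](2) P2=[3,1,5,2,6,5](1)
Move 5: P1 pit0 -> P1=[0,6,5,1,5,0](2) P2=[3,1,5,2,6,5](1)
Move 6: P2 pit0 -> P1=[0,6,5,1,5,0](2) P2=[0,2,6,3,6,5](1)
Move 7: P1 pit4 -> P1=[0,6,5,1,0,1](3) P2=[1,3,7,3,6,5](1)

Answer: 0 6 5 1 0 1 3 1 3 7 3 6 5 1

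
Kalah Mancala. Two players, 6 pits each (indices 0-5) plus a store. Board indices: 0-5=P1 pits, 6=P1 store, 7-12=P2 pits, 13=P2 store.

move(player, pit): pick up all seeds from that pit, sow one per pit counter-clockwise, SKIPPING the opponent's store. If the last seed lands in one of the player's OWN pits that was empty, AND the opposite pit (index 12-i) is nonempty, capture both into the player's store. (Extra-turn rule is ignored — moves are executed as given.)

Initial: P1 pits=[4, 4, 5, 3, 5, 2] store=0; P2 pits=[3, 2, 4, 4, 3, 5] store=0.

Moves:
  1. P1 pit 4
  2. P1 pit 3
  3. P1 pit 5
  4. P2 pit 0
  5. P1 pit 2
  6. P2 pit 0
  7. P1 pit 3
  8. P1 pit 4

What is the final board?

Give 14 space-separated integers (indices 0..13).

Answer: 4 4 0 0 0 2 5 1 6 7 5 4 6 0

Derivation:
Move 1: P1 pit4 -> P1=[4,4,5,3,0,3](1) P2=[4,3,5,4,3,5](0)
Move 2: P1 pit3 -> P1=[4,4,5,0,1,4](2) P2=[4,3,5,4,3,5](0)
Move 3: P1 pit5 -> P1=[4,4,5,0,1,0](3) P2=[5,4,6,4,3,5](0)
Move 4: P2 pit0 -> P1=[4,4,5,0,1,0](3) P2=[0,5,7,5,4,6](0)
Move 5: P1 pit2 -> P1=[4,4,0,1,2,1](4) P2=[1,5,7,5,4,6](0)
Move 6: P2 pit0 -> P1=[4,4,0,1,2,1](4) P2=[0,6,7,5,4,6](0)
Move 7: P1 pit3 -> P1=[4,4,0,0,3,1](4) P2=[0,6,7,5,4,6](0)
Move 8: P1 pit4 -> P1=[4,4,0,0,0,2](5) P2=[1,6,7,5,4,6](0)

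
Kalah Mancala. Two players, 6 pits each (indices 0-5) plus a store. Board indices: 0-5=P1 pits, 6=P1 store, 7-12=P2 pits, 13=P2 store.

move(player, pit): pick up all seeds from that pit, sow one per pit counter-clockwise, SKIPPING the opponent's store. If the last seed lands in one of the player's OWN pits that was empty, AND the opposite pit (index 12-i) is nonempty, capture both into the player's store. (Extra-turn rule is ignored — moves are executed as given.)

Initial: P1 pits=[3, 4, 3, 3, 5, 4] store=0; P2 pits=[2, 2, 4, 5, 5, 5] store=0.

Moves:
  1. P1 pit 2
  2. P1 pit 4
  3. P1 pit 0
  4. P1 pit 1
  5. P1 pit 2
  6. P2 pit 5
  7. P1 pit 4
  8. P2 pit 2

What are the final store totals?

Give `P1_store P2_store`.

Answer: 3 2

Derivation:
Move 1: P1 pit2 -> P1=[3,4,0,4,6,5](0) P2=[2,2,4,5,5,5](0)
Move 2: P1 pit4 -> P1=[3,4,0,4,0,6](1) P2=[3,3,5,6,5,5](0)
Move 3: P1 pit0 -> P1=[0,5,1,5,0,6](1) P2=[3,3,5,6,5,5](0)
Move 4: P1 pit1 -> P1=[0,0,2,6,1,7](2) P2=[3,3,5,6,5,5](0)
Move 5: P1 pit2 -> P1=[0,0,0,7,2,7](2) P2=[3,3,5,6,5,5](0)
Move 6: P2 pit5 -> P1=[1,1,1,8,2,7](2) P2=[3,3,5,6,5,0](1)
Move 7: P1 pit4 -> P1=[1,1,1,8,0,8](3) P2=[3,3,5,6,5,0](1)
Move 8: P2 pit2 -> P1=[2,1,1,8,0,8](3) P2=[3,3,0,7,6,1](2)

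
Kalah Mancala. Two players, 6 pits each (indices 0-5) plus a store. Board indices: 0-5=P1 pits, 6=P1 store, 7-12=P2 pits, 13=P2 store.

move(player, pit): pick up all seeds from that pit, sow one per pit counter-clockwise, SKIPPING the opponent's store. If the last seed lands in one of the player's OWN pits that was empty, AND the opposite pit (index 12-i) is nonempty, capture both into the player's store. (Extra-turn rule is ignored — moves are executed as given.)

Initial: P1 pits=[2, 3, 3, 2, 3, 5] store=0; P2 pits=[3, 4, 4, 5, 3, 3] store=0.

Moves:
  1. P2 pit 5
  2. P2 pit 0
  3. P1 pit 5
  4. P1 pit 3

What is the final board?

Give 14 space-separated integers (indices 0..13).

Move 1: P2 pit5 -> P1=[3,4,3,2,3,5](0) P2=[3,4,4,5,3,0](1)
Move 2: P2 pit0 -> P1=[3,4,3,2,3,5](0) P2=[0,5,5,6,3,0](1)
Move 3: P1 pit5 -> P1=[3,4,3,2,3,0](1) P2=[1,6,6,7,3,0](1)
Move 4: P1 pit3 -> P1=[3,4,3,0,4,0](3) P2=[0,6,6,7,3,0](1)

Answer: 3 4 3 0 4 0 3 0 6 6 7 3 0 1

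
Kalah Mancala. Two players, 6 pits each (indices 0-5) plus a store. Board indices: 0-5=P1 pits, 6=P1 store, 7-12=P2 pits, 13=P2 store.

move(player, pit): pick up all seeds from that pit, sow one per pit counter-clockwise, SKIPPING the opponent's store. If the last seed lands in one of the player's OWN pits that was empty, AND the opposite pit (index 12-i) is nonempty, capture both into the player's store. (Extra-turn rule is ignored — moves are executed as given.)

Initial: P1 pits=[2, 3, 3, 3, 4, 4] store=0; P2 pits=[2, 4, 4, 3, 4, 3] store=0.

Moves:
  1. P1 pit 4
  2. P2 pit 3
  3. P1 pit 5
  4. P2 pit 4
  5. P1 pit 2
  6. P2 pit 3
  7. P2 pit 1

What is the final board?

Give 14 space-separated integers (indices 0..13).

Move 1: P1 pit4 -> P1=[2,3,3,3,0,5](1) P2=[3,5,4,3,4,3](0)
Move 2: P2 pit3 -> P1=[2,3,3,3,0,5](1) P2=[3,5,4,0,5,4](1)
Move 3: P1 pit5 -> P1=[2,3,3,3,0,0](2) P2=[4,6,5,1,5,4](1)
Move 4: P2 pit4 -> P1=[3,4,4,3,0,0](2) P2=[4,6,5,1,0,5](2)
Move 5: P1 pit2 -> P1=[3,4,0,4,1,1](3) P2=[4,6,5,1,0,5](2)
Move 6: P2 pit3 -> P1=[3,0,0,4,1,1](3) P2=[4,6,5,0,0,5](7)
Move 7: P2 pit1 -> P1=[4,0,0,4,1,1](3) P2=[4,0,6,1,1,6](8)

Answer: 4 0 0 4 1 1 3 4 0 6 1 1 6 8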